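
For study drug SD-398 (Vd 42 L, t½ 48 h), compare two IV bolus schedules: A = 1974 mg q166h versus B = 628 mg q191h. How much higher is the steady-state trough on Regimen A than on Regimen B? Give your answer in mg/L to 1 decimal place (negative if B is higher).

3.7 mg/L

Regimen A: f = (1/2)^(166/48) ≈ 0.0910; Cmin,ss = (1974/42)·f/(1−f) ≈ 4.705 mg/L.
Regimen B: f = (1/2)^(191/48) ≈ 0.0634; Cmin,ss = (628/42)·f/(1−f) ≈ 1.012 mg/L.
Difference ≈ 4.705 − 1.012 ≈ 3.693 mg/L.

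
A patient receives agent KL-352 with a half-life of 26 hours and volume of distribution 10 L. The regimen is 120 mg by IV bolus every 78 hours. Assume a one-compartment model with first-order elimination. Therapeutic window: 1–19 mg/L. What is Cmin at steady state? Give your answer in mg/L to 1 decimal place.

τ = 78 h = 3 half-lives, so f = (1/2)^3 = 0.125.
At steady state, R = 1/(1 − 0.125) = 8/7.
Single-dose peak C₀ = D/Vd = 120/10 = 12 mg/L.
Steady-state peak Cmax,ss = C₀·R = 12 × 8/7 ≈ 13.714 mg/L.
Steady-state trough Cmin,ss = Cmax,ss·f ≈ 13.714 × 0.125 ≈ 1.714 mg/L.
Trough 1.7 mg/L vs MEC 1 mg/L: adequate.

1.7 mg/L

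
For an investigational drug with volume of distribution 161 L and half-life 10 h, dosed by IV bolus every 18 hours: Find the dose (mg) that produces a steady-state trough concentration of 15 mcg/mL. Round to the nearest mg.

τ/t½ = 18/10 ≈ 1.8, so f = (1/2)^(18/10) ≈ 0.287175.
Cmin,ss = (D/Vd)·f/(1−f), so D = Cmin,ss·Vd·(1−f)/f.
D = 15 × 161 × (1−f)/f ≈ 15 × 161 × 2.48220 ≈ 5994.51 mg.

5995 mg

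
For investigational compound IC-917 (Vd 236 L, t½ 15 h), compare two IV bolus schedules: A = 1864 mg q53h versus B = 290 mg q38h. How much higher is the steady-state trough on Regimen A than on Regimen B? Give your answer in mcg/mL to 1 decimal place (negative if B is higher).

0.5 mcg/mL

Regimen A: f = (1/2)^(53/15) ≈ 0.0864; Cmin,ss = (1864/236)·f/(1−f) ≈ 0.747 mcg/mL.
Regimen B: f = (1/2)^(38/15) ≈ 0.1727; Cmin,ss = (290/236)·f/(1−f) ≈ 0.257 mcg/mL.
Difference ≈ 0.747 − 0.257 ≈ 0.490 mcg/mL.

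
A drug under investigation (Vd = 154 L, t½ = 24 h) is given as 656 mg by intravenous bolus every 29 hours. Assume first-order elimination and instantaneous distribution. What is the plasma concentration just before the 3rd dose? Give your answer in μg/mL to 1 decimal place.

2.6 μg/mL

f = (1/2)^(τ/t½) = (1/2)^(29/24) ≈ 0.4328.
C₀ = D/Vd = 656/154 ≈ 4.260 μg/mL.
Before the 3rd dose, 2 doses have been given. Superposition: Cmin = C₀·(f + f²).
≈ 4.260 × (0.4328 + 0.1873) ≈ 4.260 × 0.6201 ≈ 2.642 μg/mL.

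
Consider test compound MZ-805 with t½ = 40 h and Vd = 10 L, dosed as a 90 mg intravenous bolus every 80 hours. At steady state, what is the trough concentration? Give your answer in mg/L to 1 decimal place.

The dosing interval is 2 half-lives, so f = 2^(−2) = 0.25.
At steady state, R = 1/(1 − 0.25) = 4/3.
Single-dose peak C₀ = D/Vd = 90/10 = 9 mg/L.
Steady-state peak Cmax,ss = C₀·R = 9 × 4/3 ≈ 12.000 mg/L.
Steady-state trough Cmin,ss = Cmax,ss·f ≈ 12.000 × 0.25 ≈ 3.000 mg/L.

3.0 mg/L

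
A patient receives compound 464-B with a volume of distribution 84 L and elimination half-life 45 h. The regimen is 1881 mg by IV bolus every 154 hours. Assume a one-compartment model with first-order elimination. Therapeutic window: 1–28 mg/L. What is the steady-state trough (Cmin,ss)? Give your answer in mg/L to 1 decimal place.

2.3 mg/L

τ/t½ = 154/45 ≈ 3.4222, so fraction remaining f = (1/2)^(154/45) ≈ 0.0933.
Accumulation ratio R = 1/(1 − f) ≈ 1/0.9067 ≈ 1.1029.
Single-dose peak C₀ = D/Vd = 1881/84 ≈ 22.393 mg/L.
Cmax,ss = C₀/(1 − f) ≈ 22.393/0.9067 ≈ 24.697 mg/L.
One interval later, Cmin,ss = Cmax,ss·e^(−kτ) ≈ 24.697 × 0.0933 ≈ 2.304 mg/L.
Trough 2.3 mg/L vs MEC 1 mg/L: adequate.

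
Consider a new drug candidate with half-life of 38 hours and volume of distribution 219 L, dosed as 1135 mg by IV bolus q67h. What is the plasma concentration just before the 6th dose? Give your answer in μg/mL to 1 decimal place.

f = (1/2)^(τ/t½) = (1/2)^(67/38) ≈ 0.2946.
C₀ = D/Vd = 1135/219 ≈ 5.183 μg/mL.
Before the 6th dose, 5 doses have been given. Superposition: Cmin = C₀·(f + f² + … + f^5).
≈ 5.183 × (0.2946 + 0.0868 + 0.0256 + 0.0075 + 0.0022) ≈ 5.183 × 0.4167 ≈ 2.160 μg/mL.

2.2 μg/mL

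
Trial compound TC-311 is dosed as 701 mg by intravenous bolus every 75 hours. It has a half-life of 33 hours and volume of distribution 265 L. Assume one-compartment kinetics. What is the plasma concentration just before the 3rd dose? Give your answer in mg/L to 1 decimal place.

f = (1/2)^(τ/t½) = (1/2)^(75/33) ≈ 0.2069.
C₀ = D/Vd = 701/265 ≈ 2.645 mg/L.
Before the 3rd dose, 2 doses have been given. Superposition: Cmin = C₀·(f + f²).
≈ 2.645 × (0.2069 + 0.0428) ≈ 2.645 × 0.2497 ≈ 0.660 mg/L.

0.7 mg/L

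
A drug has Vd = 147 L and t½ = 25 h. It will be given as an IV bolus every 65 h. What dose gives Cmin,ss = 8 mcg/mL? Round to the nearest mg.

τ/t½ = 65/25 ≈ 2.6, so f = (1/2)^(65/25) ≈ 0.164938.
Cmin,ss = (D/Vd)·f/(1−f), so D = Cmin,ss·Vd·(1−f)/f.
D = 8 × 147 × (1−f)/f ≈ 8 × 147 × 5.06288 ≈ 5953.95 mg.

5954 mg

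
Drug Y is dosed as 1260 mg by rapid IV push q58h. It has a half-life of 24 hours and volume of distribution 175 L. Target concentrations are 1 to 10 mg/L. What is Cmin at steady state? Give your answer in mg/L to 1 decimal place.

1.7 mg/L

k = ln2/t½ = ln2/24 ≈ 0.028881 h⁻¹; fraction remaining f = e^(−kτ) = e^(−0.028881×58) ≈ 0.1873.
Accumulation ratio R = 1/(1 − f) ≈ 1/0.8127 ≈ 1.2305.
Single-dose peak C₀ = D/Vd = 1260/175 ≈ 7.200 mg/L.
Steady-state peak Cmax,ss = C₀·R ≈ 7.200 × 1.2305 ≈ 8.860 mg/L.
One interval later, Cmin,ss = Cmax,ss·e^(−kτ) ≈ 8.860 × 0.1873 ≈ 1.659 mg/L.
Trough 1.7 mg/L vs MEC 1 mg/L: adequate.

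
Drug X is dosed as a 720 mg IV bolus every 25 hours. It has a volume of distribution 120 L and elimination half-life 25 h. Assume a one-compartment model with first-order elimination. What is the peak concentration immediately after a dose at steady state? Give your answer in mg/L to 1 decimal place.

12.0 mg/L

τ = 25 h = 1 half-life, so f = (1/2)^1 = 0.5.
Accumulation ratio R = 1/(1 − f) = 1/0.5 = 2/1.
Single-dose peak C₀ = D/Vd = 720/120 = 6 mg/L.
Steady-state peak Cmax,ss = C₀·R = 6 × 2/1 ≈ 12.000 mg/L.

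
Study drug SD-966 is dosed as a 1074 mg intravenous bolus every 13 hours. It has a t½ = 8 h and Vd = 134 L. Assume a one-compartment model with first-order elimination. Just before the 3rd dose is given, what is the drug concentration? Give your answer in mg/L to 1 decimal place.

3.4 mg/L

f = (1/2)^(τ/t½) = (1/2)^(13/8) ≈ 0.3242.
C₀ = D/Vd = 1074/134 ≈ 8.015 mg/L.
Before the 3rd dose, 2 doses have been given. Superposition: Cmin = C₀·(f + f²).
≈ 8.015 × (0.3242 + 0.1051) ≈ 8.015 × 0.4293 ≈ 3.441 mg/L.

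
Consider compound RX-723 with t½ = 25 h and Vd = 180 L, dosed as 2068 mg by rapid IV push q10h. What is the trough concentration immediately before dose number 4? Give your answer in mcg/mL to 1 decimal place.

f = (1/2)^(τ/t½) = (1/2)^(10/25) ≈ 0.7579.
C₀ = D/Vd = 2068/180 ≈ 11.489 mcg/mL.
Before the 4th dose, 3 doses have been given. Superposition: Cmin = C₀·(f + f² + … + f^3).
≈ 11.489 × (0.7579 + 0.5744 + 0.4353) ≈ 11.489 × 1.7676 ≈ 20.308 mcg/mL.

20.3 mcg/mL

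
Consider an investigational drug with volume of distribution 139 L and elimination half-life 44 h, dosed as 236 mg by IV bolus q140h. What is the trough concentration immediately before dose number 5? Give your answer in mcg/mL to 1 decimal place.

0.2 mcg/mL

f = (1/2)^(τ/t½) = (1/2)^(140/44) ≈ 0.1102.
C₀ = D/Vd = 236/139 ≈ 1.698 mcg/mL.
Before the 5th dose, 4 doses have been given. Superposition: Cmin = C₀·(f + f² + … + f^4).
≈ 1.698 × (0.1102 + 0.0121 + 0.0013 + 0.0001) ≈ 1.698 × 0.1237 ≈ 0.210 mcg/mL.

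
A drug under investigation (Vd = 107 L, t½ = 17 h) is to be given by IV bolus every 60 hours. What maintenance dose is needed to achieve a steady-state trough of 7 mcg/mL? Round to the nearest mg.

τ/t½ = 60/17 ≈ 3.5294, so f = (1/2)^(60/17) ≈ 0.086605.
Cmin,ss = (D/Vd)·f/(1−f), so D = Cmin,ss·Vd·(1−f)/f.
D = 7 × 107 × (1−f)/f ≈ 7 × 107 × 10.54668 ≈ 7899.46 mg.

7899 mg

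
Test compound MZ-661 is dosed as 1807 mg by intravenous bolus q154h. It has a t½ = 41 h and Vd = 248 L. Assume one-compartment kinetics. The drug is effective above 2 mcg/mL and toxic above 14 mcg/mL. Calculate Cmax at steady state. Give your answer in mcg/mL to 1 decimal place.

k = ln2/t½ = ln2/41 ≈ 0.016906 h⁻¹; fraction remaining f = e^(−kτ) = e^(−0.016906×154) ≈ 0.0740.
At steady state, accumulation factor R = 1/(1 − e^(−kτ)) ≈ 1.0799.
Each bolus raises the concentration by D/Vd = 1807/248 ≈ 7.286 mcg/mL.
Cmax,ss = C₀/(1 − f) ≈ 7.286/0.9260 ≈ 7.868 mcg/mL.
Peak 7.9 mcg/mL vs MTC 14 mcg/mL: below toxic threshold.

7.9 mcg/mL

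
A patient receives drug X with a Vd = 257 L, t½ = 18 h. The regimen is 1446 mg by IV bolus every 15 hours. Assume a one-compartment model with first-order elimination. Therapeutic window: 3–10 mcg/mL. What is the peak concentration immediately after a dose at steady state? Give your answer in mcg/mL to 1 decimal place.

12.8 mcg/mL

Over one 15-h interval, 15/18 ≈ 0.83333 half-lives elapse, leaving f ≈ 0.5612 of each dose.
Accumulation ratio R = 1/(1 − f) ≈ 1/0.4388 ≈ 2.2789.
Each bolus raises the concentration by D/Vd = 1446/257 ≈ 5.626 mcg/mL.
Steady-state peak Cmax,ss = C₀·R ≈ 5.626 × 2.2789 ≈ 12.821 mcg/mL.
Peak 12.8 mcg/mL vs MTC 10 mcg/mL: exceeds toxic threshold.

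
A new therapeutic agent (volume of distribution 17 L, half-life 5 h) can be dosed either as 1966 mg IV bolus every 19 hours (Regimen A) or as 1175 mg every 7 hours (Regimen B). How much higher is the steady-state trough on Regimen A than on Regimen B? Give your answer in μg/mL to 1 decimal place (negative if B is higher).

Regimen A: f = (1/2)^(19/5) ≈ 0.0718; Cmin,ss = (1966/17)·f/(1−f) ≈ 8.946 μg/mL.
Regimen B: f = (1/2)^(7/5) ≈ 0.3789; Cmin,ss = (1175/17)·f/(1−f) ≈ 42.165 μg/mL.
Difference ≈ 8.946 − 42.165 ≈ -33.219 μg/mL.

-33.2 μg/mL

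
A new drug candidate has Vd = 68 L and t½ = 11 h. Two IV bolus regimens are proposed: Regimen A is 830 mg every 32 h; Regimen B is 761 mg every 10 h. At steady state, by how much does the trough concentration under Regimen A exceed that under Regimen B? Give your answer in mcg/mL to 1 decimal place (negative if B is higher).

Regimen A: f = (1/2)^(32/11) ≈ 0.1331; Cmin,ss = (830/68)·f/(1−f) ≈ 1.874 mcg/mL.
Regimen B: f = (1/2)^(10/11) ≈ 0.5325; Cmin,ss = (761/68)·f/(1−f) ≈ 12.747 mcg/mL.
Difference ≈ 1.874 − 12.747 ≈ -10.873 mcg/mL.

-10.9 mcg/mL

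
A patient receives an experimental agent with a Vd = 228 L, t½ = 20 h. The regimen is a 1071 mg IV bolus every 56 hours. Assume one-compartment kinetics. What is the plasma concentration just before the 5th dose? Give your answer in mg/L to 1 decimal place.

f = (1/2)^(τ/t½) = (1/2)^(56/20) ≈ 0.1436.
C₀ = D/Vd = 1071/228 ≈ 4.697 mg/L.
Before the 5th dose, 4 doses have been given. Superposition: Cmin = C₀·(f + f² + … + f^4).
≈ 4.697 × (0.1436 + 0.0206 + 0.0030 + 0.0004) ≈ 4.697 × 0.1676 ≈ 0.787 mg/L.

0.8 mg/L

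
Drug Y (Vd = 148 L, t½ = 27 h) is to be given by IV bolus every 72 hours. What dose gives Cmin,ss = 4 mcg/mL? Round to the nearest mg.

τ/t½ = 72/27 ≈ 2.6667, so f = (1/2)^(72/27) ≈ 0.157490.
Cmin,ss = (D/Vd)·f/(1−f), so D = Cmin,ss·Vd·(1−f)/f.
D = 4 × 148 × (1−f)/f ≈ 4 × 148 × 5.34961 ≈ 3166.97 mg.

3167 mg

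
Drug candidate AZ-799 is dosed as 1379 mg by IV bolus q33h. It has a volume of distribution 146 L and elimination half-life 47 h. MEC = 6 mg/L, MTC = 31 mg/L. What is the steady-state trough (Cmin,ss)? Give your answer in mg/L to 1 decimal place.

15.1 mg/L

τ/t½ = 33/47 ≈ 0.70213, so fraction remaining f = (1/2)^(33/47) ≈ 0.6147.
Single-dose peak C₀ = D/Vd = 1379/146 ≈ 9.445 mg/L.
Steady-state trough Cmin,ss = C₀·f/(1−f) ≈ 9.445 × 0.6147/0.3853 ≈ 15.068 mg/L.
Trough 15.1 mg/L vs MEC 6 mg/L: adequate.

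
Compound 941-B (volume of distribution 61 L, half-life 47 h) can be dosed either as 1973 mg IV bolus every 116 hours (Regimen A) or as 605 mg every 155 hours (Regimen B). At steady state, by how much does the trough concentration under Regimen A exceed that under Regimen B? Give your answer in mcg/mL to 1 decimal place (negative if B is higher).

Regimen A: f = (1/2)^(116/47) ≈ 0.1807; Cmin,ss = (1973/61)·f/(1−f) ≈ 7.134 mcg/mL.
Regimen B: f = (1/2)^(155/47) ≈ 0.1017; Cmin,ss = (605/61)·f/(1−f) ≈ 1.123 mcg/mL.
Difference ≈ 7.134 − 1.123 ≈ 6.011 mcg/mL.

6.0 mcg/mL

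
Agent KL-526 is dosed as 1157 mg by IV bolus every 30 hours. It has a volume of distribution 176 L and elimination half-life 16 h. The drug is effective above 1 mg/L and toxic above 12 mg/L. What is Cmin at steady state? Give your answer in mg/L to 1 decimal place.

k = ln2/t½ = ln2/16 ≈ 0.043322 h⁻¹; fraction remaining f = e^(−kτ) = e^(−0.043322×30) ≈ 0.2726.
Accumulation ratio R = 1/(1 − f) ≈ 1/0.7274 ≈ 1.3748.
Each bolus raises the concentration by D/Vd = 1157/176 ≈ 6.574 mg/L.
Steady-state peak Cmax,ss = C₀·R ≈ 6.574 × 1.3748 ≈ 9.038 mg/L.
Steady-state trough Cmin,ss = Cmax,ss·f ≈ 9.038 × 0.2726 ≈ 2.464 mg/L.
Trough 2.5 mg/L vs MEC 1 mg/L: adequate.

2.5 mg/L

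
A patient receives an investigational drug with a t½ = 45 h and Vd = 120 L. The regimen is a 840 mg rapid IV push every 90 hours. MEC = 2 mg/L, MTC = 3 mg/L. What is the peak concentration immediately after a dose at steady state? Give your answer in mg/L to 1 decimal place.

9.3 mg/L

τ = 90 h = 2 half-lives, so f = (1/2)^2 = 0.25.
At steady state, R = 1/(1 − 0.25) = 4/3.
Single-dose peak C₀ = D/Vd = 840/120 = 7 mg/L.
Steady-state peak Cmax,ss = C₀·R = 7 × 4/3 ≈ 9.333 mg/L.
Peak 9.3 mg/L vs MTC 3 mg/L: exceeds toxic threshold.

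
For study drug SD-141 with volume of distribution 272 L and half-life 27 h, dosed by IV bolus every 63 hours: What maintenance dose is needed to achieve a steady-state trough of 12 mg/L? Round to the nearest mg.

τ/t½ = 63/27 ≈ 2.3333, so f = (1/2)^(63/27) ≈ 0.198425.
Cmin,ss = (D/Vd)·f/(1−f), so D = Cmin,ss·Vd·(1−f)/f.
D = 12 × 272 × (1−f)/f ≈ 12 × 272 × 4.03969 ≈ 13185.55 mg.

13186 mg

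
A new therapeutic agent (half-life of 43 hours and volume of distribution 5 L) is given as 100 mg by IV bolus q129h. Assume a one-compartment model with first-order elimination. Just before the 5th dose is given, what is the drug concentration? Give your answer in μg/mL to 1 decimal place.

2.9 μg/mL

f = (1/2)^(τ/t½) = (1/2)^(129/43) ≈ 0.1250.
C₀ = D/Vd = 100/5 ≈ 20.000 μg/mL.
Before the 5th dose, 4 doses have been given. Superposition: Cmin = C₀·(f + f² + … + f^4).
≈ 20.000 × (0.1250 + 0.0156 + 0.0020 + 0.0002) ≈ 20.000 × 0.1428 ≈ 2.856 μg/mL.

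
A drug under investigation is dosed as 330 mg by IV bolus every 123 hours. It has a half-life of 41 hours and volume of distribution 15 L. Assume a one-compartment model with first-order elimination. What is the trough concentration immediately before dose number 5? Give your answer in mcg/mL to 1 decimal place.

3.1 mcg/mL

f = (1/2)^(τ/t½) = (1/2)^(123/41) ≈ 0.1250.
C₀ = D/Vd = 330/15 ≈ 22.000 mcg/mL.
Before the 5th dose, 4 doses have been given. Superposition: Cmin = C₀·(f + f² + … + f^4).
≈ 22.000 × (0.1250 + 0.0156 + 0.0020 + 0.0002) ≈ 22.000 × 0.1428 ≈ 3.142 mcg/mL.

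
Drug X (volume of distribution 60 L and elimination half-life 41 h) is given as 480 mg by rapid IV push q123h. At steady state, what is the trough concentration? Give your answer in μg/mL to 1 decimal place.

1.1 μg/mL

τ = 123 h = 3 half-lives, so f = (1/2)^3 = 0.125.
Accumulation ratio R = 1/(1 − f) = 1/0.875 = 8/7.
Single-dose peak C₀ = D/Vd = 480/60 = 8 μg/mL.
Steady-state peak Cmax,ss = C₀·R = 8 × 8/7 ≈ 9.143 μg/mL.
Steady-state trough Cmin,ss = Cmax,ss·f ≈ 9.143 × 0.125 ≈ 1.143 μg/mL.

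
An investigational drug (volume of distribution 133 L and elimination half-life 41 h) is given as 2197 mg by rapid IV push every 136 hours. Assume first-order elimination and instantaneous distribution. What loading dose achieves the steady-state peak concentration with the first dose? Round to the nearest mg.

2442 mg

f = (1/2)^(136/41) ≈ 0.100337; accumulation ratio R = 1/(1−f) ≈ 1.11153.
Loading dose to hit Cmax,ss on first dose: D_load = D_maint·R ≈ 2197 × 1.11153 ≈ 2442.03 mg.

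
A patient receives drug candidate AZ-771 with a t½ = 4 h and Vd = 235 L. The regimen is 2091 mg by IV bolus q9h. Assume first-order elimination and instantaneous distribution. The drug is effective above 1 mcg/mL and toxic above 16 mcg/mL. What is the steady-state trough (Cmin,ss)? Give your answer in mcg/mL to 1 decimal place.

2.4 mcg/mL

Over one 9-h interval, 9/4 ≈ 2.25 half-lives elapse, leaving f ≈ 0.2102 of each dose.
Accumulation ratio R = 1/(1 − f) ≈ 1/0.7898 ≈ 1.2661.
Each bolus raises the concentration by D/Vd = 2091/235 ≈ 8.898 mcg/mL.
Steady-state peak Cmax,ss = C₀·R ≈ 8.898 × 1.2661 ≈ 11.266 mcg/mL.
Steady-state trough Cmin,ss = Cmax,ss·f ≈ 11.266 × 0.2102 ≈ 2.368 mcg/mL.
Trough 2.4 mcg/mL vs MEC 1 mcg/mL: adequate.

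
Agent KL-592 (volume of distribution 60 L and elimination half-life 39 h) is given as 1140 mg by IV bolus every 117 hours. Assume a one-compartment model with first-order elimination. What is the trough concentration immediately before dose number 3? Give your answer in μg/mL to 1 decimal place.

f = (1/2)^(τ/t½) = (1/2)^(117/39) ≈ 0.1250.
C₀ = D/Vd = 1140/60 ≈ 19.000 μg/mL.
Before the 3rd dose, 2 doses have been given. Superposition: Cmin = C₀·(f + f²).
≈ 19.000 × (0.1250 + 0.0156) ≈ 19.000 × 0.1406 ≈ 2.671 μg/mL.

2.7 μg/mL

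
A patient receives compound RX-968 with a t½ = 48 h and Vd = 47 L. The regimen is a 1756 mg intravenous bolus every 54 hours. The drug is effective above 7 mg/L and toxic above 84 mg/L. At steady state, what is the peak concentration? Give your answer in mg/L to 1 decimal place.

k = ln2/t½ = ln2/48 ≈ 0.014441 h⁻¹; fraction remaining f = e^(−kτ) = e^(−0.014441×54) ≈ 0.4585.
At steady state, accumulation factor R = 1/(1 − e^(−kτ)) ≈ 1.8467.
Single-dose peak C₀ = D/Vd = 1756/47 ≈ 37.362 mg/L.
Steady-state peak Cmax,ss = C₀·R ≈ 37.362 × 1.8467 ≈ 68.996 mg/L.
Peak 69.0 mg/L vs MTC 84 mg/L: below toxic threshold.

69.0 mg/L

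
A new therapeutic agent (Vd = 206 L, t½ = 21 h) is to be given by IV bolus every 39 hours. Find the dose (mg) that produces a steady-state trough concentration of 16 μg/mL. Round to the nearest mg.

8645 mg

τ/t½ = 39/21 ≈ 1.8571, so f = (1/2)^(39/21) ≈ 0.276022.
Cmin,ss = (D/Vd)·f/(1−f), so D = Cmin,ss·Vd·(1−f)/f.
D = 16 × 206 × (1−f)/f ≈ 16 × 206 × 2.62290 ≈ 8645.08 mg.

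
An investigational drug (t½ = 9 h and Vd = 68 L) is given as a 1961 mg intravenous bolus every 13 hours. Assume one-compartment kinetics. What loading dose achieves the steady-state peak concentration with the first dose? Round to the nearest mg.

3100 mg

f = (1/2)^(13/9) ≈ 0.367434; accumulation ratio R = 1/(1−f) ≈ 1.58086.
Loading dose to hit Cmax,ss on first dose: D_load = D_maint·R ≈ 1961 × 1.58086 ≈ 3100.07 mg.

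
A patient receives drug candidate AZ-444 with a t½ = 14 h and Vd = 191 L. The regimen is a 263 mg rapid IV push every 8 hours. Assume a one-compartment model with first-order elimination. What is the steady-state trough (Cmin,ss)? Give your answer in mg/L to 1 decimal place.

Over one 8-h interval, 8/14 ≈ 0.57143 half-lives elapse, leaving f ≈ 0.6730 of each dose.
Single-dose peak C₀ = D/Vd = 263/191 ≈ 1.377 mg/L.
Steady-state trough Cmin,ss = C₀·f/(1−f) ≈ 1.377 × 0.6730/0.3270 ≈ 2.834 mg/L.

2.8 mg/L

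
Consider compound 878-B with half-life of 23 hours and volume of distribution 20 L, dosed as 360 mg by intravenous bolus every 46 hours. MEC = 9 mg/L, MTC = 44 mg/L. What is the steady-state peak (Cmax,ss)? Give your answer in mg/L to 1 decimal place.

24.0 mg/L

τ = 46 h = 2 half-lives, so f = (1/2)^2 = 0.25.
Accumulation ratio R = 1/(1 − f) = 1/0.75 = 4/3.
Single-dose peak C₀ = D/Vd = 360/20 = 18 mg/L.
Steady-state peak Cmax,ss = C₀·R = 18 × 4/3 ≈ 24.000 mg/L.
Peak 24.0 mg/L vs MTC 44 mg/L: below toxic threshold.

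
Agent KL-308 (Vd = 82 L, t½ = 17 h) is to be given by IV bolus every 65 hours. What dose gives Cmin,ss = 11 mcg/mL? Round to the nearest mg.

11868 mg

τ/t½ = 65/17 ≈ 3.8235, so f = (1/2)^(65/17) ≈ 0.070632.
Cmin,ss = (D/Vd)·f/(1−f), so D = Cmin,ss·Vd·(1−f)/f.
D = 11 × 82 × (1−f)/f ≈ 11 × 82 × 13.15789 ≈ 11868.42 mg.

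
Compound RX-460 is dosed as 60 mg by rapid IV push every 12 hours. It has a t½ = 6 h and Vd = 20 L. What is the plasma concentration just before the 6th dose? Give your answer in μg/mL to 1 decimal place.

1.0 μg/mL

f = (1/2)^(τ/t½) = (1/2)^(12/6) ≈ 0.2500.
C₀ = D/Vd = 60/20 ≈ 3.000 μg/mL.
Before the 6th dose, 5 doses have been given. Superposition: Cmin = C₀·(f + f² + … + f^5).
≈ 3.000 × (0.2500 + 0.0625 + 0.0156 + 0.0039 + 0.0010) ≈ 3.000 × 0.3330 ≈ 0.999 μg/mL.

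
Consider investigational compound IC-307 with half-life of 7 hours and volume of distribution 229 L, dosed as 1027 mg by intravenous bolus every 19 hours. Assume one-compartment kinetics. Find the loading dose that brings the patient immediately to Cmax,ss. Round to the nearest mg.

f = (1/2)^(19/7) ≈ 0.152377; accumulation ratio R = 1/(1−f) ≈ 1.17977.
Loading dose to hit Cmax,ss on first dose: D_load = D_maint·R ≈ 1027 × 1.17977 ≈ 1211.62 mg.

1212 mg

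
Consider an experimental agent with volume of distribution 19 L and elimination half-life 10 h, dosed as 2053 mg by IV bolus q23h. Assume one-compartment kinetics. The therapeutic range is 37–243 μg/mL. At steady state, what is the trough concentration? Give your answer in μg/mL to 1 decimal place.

27.5 μg/mL

Over one 23-h interval, 23/10 ≈ 2.3 half-lives elapse, leaving f ≈ 0.2031 of each dose.
At steady state, accumulation factor R = 1/(1 − e^(−kτ)) ≈ 1.2549.
Single-dose peak C₀ = D/Vd = 2053/19 ≈ 108.053 μg/mL.
Cmax,ss = C₀/(1 − f) ≈ 108.053/0.7969 ≈ 135.592 μg/mL.
Steady-state trough Cmin,ss = Cmax,ss·f ≈ 135.592 × 0.2031 ≈ 27.539 μg/mL.
Trough 27.5 μg/mL vs MEC 37 μg/mL: subtherapeutic.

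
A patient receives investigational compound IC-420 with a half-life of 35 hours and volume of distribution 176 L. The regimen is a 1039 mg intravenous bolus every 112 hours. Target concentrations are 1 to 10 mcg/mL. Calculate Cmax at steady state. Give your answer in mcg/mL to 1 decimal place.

τ/t½ = 112/35 ≈ 3.2, so fraction remaining f = (1/2)^(112/35) ≈ 0.1088.
Accumulation ratio R = 1/(1 − f) ≈ 1/0.8912 ≈ 1.1221.
Single-dose peak C₀ = D/Vd = 1039/176 ≈ 5.903 mcg/mL.
Steady-state peak Cmax,ss = C₀·R ≈ 5.903 × 1.1221 ≈ 6.624 mcg/mL.
Peak 6.6 mcg/mL vs MTC 10 mcg/mL: below toxic threshold.

6.6 mcg/mL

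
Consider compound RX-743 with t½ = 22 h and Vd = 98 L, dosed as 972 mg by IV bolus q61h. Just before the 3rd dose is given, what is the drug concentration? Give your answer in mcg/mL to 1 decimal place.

f = (1/2)^(τ/t½) = (1/2)^(61/22) ≈ 0.1463.
C₀ = D/Vd = 972/98 ≈ 9.918 mcg/mL.
Before the 3rd dose, 2 doses have been given. Superposition: Cmin = C₀·(f + f²).
≈ 9.918 × (0.1463 + 0.0214) ≈ 9.918 × 0.1677 ≈ 1.663 mcg/mL.

1.7 mcg/mL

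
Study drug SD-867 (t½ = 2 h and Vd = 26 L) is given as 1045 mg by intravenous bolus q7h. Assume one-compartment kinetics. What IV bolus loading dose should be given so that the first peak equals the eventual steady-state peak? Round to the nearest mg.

1146 mg

f = (1/2)^(7/2) ≈ 0.088388; accumulation ratio R = 1/(1−f) ≈ 1.09696.
Loading dose to hit Cmax,ss on first dose: D_load = D_maint·R ≈ 1045 × 1.09696 ≈ 1146.32 mg.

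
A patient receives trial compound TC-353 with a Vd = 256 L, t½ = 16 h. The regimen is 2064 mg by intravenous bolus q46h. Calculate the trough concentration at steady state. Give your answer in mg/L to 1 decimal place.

1.3 mg/L

Over one 46-h interval, 46/16 ≈ 2.875 half-lives elapse, leaving f ≈ 0.1363 of each dose.
Accumulation ratio R = 1/(1 − f) ≈ 1/0.8637 ≈ 1.1578.
Each bolus raises the concentration by D/Vd = 2064/256 ≈ 8.062 mg/L.
Steady-state peak Cmax,ss = C₀·R ≈ 8.062 × 1.1578 ≈ 9.334 mg/L.
One interval later, Cmin,ss = Cmax,ss·e^(−kτ) ≈ 9.334 × 0.1363 ≈ 1.272 mg/L.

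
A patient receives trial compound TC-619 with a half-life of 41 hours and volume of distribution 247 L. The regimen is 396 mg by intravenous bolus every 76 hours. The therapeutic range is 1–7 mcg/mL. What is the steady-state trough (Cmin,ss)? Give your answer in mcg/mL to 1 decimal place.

τ/t½ = 76/41 ≈ 1.8537, so fraction remaining f = (1/2)^(76/41) ≈ 0.2767.
Each bolus raises the concentration by D/Vd = 396/247 ≈ 1.603 mcg/mL.
Steady-state trough Cmin,ss = C₀·f/(1−f) ≈ 1.603 × 0.2767/0.7233 ≈ 0.613 mcg/mL.
Trough 0.6 mcg/mL vs MEC 1 mcg/mL: subtherapeutic.

0.6 mcg/mL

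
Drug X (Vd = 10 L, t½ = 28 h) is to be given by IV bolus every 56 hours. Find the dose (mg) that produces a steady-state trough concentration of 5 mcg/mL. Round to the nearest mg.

150 mg

τ/t½ = 56/28 ≈ 2, so f = (1/2)^(56/28) ≈ 0.250000.
Cmin,ss = (D/Vd)·f/(1−f), so D = Cmin,ss·Vd·(1−f)/f.
D = 5 × 10 × (1−f)/f ≈ 5 × 10 × 3.00000 ≈ 150.00 mg.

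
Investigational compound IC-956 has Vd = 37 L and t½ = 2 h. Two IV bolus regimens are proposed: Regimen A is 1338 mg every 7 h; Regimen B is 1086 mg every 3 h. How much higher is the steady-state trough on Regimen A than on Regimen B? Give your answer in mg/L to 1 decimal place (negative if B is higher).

-12.5 mg/L

Regimen A: f = (1/2)^(7/2) ≈ 0.0884; Cmin,ss = (1338/37)·f/(1−f) ≈ 3.507 mg/L.
Regimen B: f = (1/2)^(3/2) ≈ 0.3536; Cmin,ss = (1086/37)·f/(1−f) ≈ 16.056 mg/L.
Difference ≈ 3.507 − 16.056 ≈ -12.549 mg/L.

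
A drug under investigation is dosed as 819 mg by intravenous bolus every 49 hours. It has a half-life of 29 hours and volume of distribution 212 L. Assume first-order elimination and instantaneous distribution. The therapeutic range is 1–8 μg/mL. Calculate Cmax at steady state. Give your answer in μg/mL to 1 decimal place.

Over one 49-h interval, 49/29 ≈ 1.6897 half-lives elapse, leaving f ≈ 0.3100 of each dose.
At steady state, accumulation factor R = 1/(1 − e^(−kτ)) ≈ 1.4493.
Single-dose peak C₀ = D/Vd = 819/212 ≈ 3.863 μg/mL.
Steady-state peak Cmax,ss = C₀·R ≈ 3.863 × 1.4493 ≈ 5.599 μg/mL.
Peak 5.6 μg/mL vs MTC 8 μg/mL: below toxic threshold.

5.6 μg/mL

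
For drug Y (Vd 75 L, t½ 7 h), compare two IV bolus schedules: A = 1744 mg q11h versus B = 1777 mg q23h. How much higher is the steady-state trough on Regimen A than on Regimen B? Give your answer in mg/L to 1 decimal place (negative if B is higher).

9.1 mg/L

Regimen A: f = (1/2)^(11/7) ≈ 0.3365; Cmin,ss = (1744/75)·f/(1−f) ≈ 11.793 mg/L.
Regimen B: f = (1/2)^(23/7) ≈ 0.1025; Cmin,ss = (1777/75)·f/(1−f) ≈ 2.706 mg/L.
Difference ≈ 11.793 − 2.706 ≈ 9.087 mg/L.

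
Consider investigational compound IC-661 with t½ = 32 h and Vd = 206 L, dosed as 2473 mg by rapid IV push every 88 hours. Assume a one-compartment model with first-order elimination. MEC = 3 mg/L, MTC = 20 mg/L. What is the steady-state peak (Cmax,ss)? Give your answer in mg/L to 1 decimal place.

Over one 88-h interval, 88/32 ≈ 2.75 half-lives elapse, leaving f ≈ 0.1487 of each dose.
Accumulation ratio R = 1/(1 − f) ≈ 1/0.8513 ≈ 1.1747.
Single-dose peak C₀ = D/Vd = 2473/206 ≈ 12.005 mg/L.
Steady-state peak Cmax,ss = C₀·R ≈ 12.005 × 1.1747 ≈ 14.102 mg/L.
Peak 14.1 mg/L vs MTC 20 mg/L: below toxic threshold.

14.1 mg/L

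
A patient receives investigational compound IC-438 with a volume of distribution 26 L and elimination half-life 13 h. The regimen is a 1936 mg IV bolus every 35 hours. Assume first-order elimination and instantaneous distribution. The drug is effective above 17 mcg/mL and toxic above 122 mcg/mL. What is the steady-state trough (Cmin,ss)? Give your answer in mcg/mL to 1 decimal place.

k = ln2/t½ = ln2/13 ≈ 0.053319 h⁻¹; fraction remaining f = e^(−kτ) = e^(−0.053319×35) ≈ 0.1547.
Accumulation ratio R = 1/(1 − f) ≈ 1/0.8453 ≈ 1.1830.
Each bolus raises the concentration by D/Vd = 1936/26 ≈ 74.462 mcg/mL.
Cmax,ss = C₀/(1 − f) ≈ 74.462/0.8453 ≈ 88.089 mcg/mL.
One interval later, Cmin,ss = Cmax,ss·e^(−kτ) ≈ 88.089 × 0.1547 ≈ 13.627 mcg/mL.
Trough 13.6 mcg/mL vs MEC 17 mcg/mL: subtherapeutic.

13.6 mcg/mL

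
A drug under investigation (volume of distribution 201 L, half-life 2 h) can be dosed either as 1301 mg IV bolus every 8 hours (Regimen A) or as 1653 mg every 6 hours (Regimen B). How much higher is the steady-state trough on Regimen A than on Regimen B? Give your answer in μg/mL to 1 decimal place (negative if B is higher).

Regimen A: f = (1/2)^(8/2) ≈ 0.0625; Cmin,ss = (1301/201)·f/(1−f) ≈ 0.432 μg/mL.
Regimen B: f = (1/2)^(6/2) ≈ 0.1250; Cmin,ss = (1653/201)·f/(1−f) ≈ 1.175 μg/mL.
Difference ≈ 0.432 − 1.175 ≈ -0.743 μg/mL.

-0.7 μg/mL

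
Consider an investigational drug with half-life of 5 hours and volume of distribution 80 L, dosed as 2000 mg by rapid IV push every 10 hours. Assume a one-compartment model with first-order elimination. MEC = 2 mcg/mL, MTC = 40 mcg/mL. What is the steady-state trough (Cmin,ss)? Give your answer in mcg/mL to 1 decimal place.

8.3 mcg/mL

The dosing interval is 2 half-lives, so f = 2^(−2) = 0.25.
Accumulation ratio R = 1/(1 − f) = 1/0.75 = 4/3.
Single-dose peak C₀ = D/Vd = 2000/80 = 25 mcg/mL.
Steady-state peak Cmax,ss = C₀·R = 25 × 4/3 ≈ 33.333 mcg/mL.
Steady-state trough Cmin,ss = Cmax,ss·f ≈ 33.333 × 0.25 ≈ 8.333 mcg/mL.
Trough 8.3 mcg/mL vs MEC 2 mcg/mL: adequate.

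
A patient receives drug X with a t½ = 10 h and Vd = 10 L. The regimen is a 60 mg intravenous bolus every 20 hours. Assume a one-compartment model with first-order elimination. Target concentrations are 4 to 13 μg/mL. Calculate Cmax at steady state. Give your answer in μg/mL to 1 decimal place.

τ = 20 h = 2 half-lives, so f = (1/2)^2 = 0.25.
At steady state, R = 1/(1 − 0.25) = 4/3.
Single-dose peak C₀ = D/Vd = 60/10 = 6 μg/mL.
Steady-state peak Cmax,ss = C₀·R = 6 × 4/3 ≈ 8.000 μg/mL.
Peak 8.0 μg/mL vs MTC 13 μg/mL: below toxic threshold.

8.0 μg/mL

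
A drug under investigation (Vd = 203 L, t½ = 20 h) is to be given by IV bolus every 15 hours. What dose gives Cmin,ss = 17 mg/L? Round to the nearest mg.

2353 mg

τ/t½ = 15/20 ≈ 0.75, so f = (1/2)^(15/20) ≈ 0.594604.
Cmin,ss = (D/Vd)·f/(1−f), so D = Cmin,ss·Vd·(1−f)/f.
D = 17 × 203 × (1−f)/f ≈ 17 × 203 × 0.68179 ≈ 2352.86 mg.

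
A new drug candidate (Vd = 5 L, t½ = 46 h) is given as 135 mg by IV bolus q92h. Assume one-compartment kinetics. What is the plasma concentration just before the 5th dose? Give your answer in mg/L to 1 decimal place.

f = (1/2)^(τ/t½) = (1/2)^(92/46) ≈ 0.2500.
C₀ = D/Vd = 135/5 ≈ 27.000 mg/L.
Before the 5th dose, 4 doses have been given. Superposition: Cmin = C₀·(f + f² + … + f^4).
≈ 27.000 × (0.2500 + 0.0625 + 0.0156 + 0.0039) ≈ 27.000 × 0.3320 ≈ 8.964 mg/L.

9.0 mg/L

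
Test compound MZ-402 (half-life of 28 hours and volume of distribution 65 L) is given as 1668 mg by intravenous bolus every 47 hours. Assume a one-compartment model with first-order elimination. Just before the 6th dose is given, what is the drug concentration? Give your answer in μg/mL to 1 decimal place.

f = (1/2)^(τ/t½) = (1/2)^(47/28) ≈ 0.3124.
C₀ = D/Vd = 1668/65 ≈ 25.662 μg/mL.
Before the 6th dose, 5 doses have been given. Superposition: Cmin = C₀·(f + f² + … + f^5).
≈ 25.662 × (0.3124 + 0.0976 + 0.0305 + 0.0095 + 0.0030) ≈ 25.662 × 0.4530 ≈ 11.625 μg/mL.

11.6 μg/mL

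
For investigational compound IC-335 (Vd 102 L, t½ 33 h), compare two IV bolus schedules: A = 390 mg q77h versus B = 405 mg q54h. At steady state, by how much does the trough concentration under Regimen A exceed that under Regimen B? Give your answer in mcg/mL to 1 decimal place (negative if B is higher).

Regimen A: f = (1/2)^(77/33) ≈ 0.1984; Cmin,ss = (390/102)·f/(1−f) ≈ 0.946 mcg/mL.
Regimen B: f = (1/2)^(54/33) ≈ 0.3217; Cmin,ss = (405/102)·f/(1−f) ≈ 1.883 mcg/mL.
Difference ≈ 0.946 − 1.883 ≈ -0.937 mcg/mL.

-0.9 mcg/mL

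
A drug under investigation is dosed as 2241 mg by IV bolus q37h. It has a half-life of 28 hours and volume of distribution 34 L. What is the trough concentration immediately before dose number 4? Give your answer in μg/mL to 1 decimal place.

41.1 μg/mL

f = (1/2)^(τ/t½) = (1/2)^(37/28) ≈ 0.4001.
C₀ = D/Vd = 2241/34 ≈ 65.912 μg/mL.
Before the 4th dose, 3 doses have been given. Superposition: Cmin = C₀·(f + f² + … + f^3).
≈ 65.912 × (0.4001 + 0.1601 + 0.0640) ≈ 65.912 × 0.6242 ≈ 41.142 μg/mL.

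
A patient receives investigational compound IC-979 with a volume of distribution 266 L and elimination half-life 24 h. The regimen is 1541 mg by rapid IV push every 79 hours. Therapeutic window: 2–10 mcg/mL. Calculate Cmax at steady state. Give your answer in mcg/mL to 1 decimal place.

Over one 79-h interval, 79/24 ≈ 3.2917 half-lives elapse, leaving f ≈ 0.1021 of each dose.
Accumulation ratio R = 1/(1 − f) ≈ 1/0.8979 ≈ 1.1137.
Each bolus raises the concentration by D/Vd = 1541/266 ≈ 5.793 mcg/mL.
Steady-state peak Cmax,ss = C₀·R ≈ 5.793 × 1.1137 ≈ 6.452 mcg/mL.
Peak 6.5 mcg/mL vs MTC 10 mcg/mL: below toxic threshold.

6.5 mcg/mL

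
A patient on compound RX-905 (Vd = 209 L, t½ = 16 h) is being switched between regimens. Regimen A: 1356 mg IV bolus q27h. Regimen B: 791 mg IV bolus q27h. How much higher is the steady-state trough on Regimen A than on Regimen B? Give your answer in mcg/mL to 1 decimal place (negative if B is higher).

Regimen A: f = (1/2)^(27/16) ≈ 0.3105; Cmin,ss = (1356/209)·f/(1−f) ≈ 2.922 mcg/mL.
Regimen B: f = (1/2)^(27/16) ≈ 0.3105; Cmin,ss = (791/209)·f/(1−f) ≈ 1.704 mcg/mL.
Difference ≈ 2.922 − 1.704 ≈ 1.218 mcg/mL.

1.2 mcg/mL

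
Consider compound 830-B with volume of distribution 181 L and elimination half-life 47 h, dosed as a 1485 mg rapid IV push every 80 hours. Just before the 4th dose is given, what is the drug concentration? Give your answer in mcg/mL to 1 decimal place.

3.5 mcg/mL

f = (1/2)^(τ/t½) = (1/2)^(80/47) ≈ 0.3073.
C₀ = D/Vd = 1485/181 ≈ 8.204 mcg/mL.
Before the 4th dose, 3 doses have been given. Superposition: Cmin = C₀·(f + f² + … + f^3).
≈ 8.204 × (0.3073 + 0.0944 + 0.0290) ≈ 8.204 × 0.4307 ≈ 3.533 mcg/mL.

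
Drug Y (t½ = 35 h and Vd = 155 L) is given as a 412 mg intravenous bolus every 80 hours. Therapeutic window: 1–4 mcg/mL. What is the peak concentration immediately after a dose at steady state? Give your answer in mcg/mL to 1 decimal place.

k = ln2/t½ = ln2/35 ≈ 0.019804 h⁻¹; fraction remaining f = e^(−kτ) = e^(−0.019804×80) ≈ 0.2051.
Accumulation ratio R = 1/(1 − f) ≈ 1/0.7949 ≈ 1.2580.
Each bolus raises the concentration by D/Vd = 412/155 ≈ 2.658 mcg/mL.
Steady-state peak Cmax,ss = C₀·R ≈ 2.658 × 1.2580 ≈ 3.344 mcg/mL.
Peak 3.3 mcg/mL vs MTC 4 mcg/mL: below toxic threshold.

3.3 mcg/mL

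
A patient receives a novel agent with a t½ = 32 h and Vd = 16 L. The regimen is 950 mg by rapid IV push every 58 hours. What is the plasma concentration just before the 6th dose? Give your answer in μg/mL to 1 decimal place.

23.6 μg/mL

f = (1/2)^(τ/t½) = (1/2)^(58/32) ≈ 0.2847.
C₀ = D/Vd = 950/16 ≈ 59.375 μg/mL.
Before the 6th dose, 5 doses have been given. Superposition: Cmin = C₀·(f + f² + … + f^5).
≈ 59.375 × (0.2847 + 0.0811 + 0.0231 + 0.0066 + 0.0019) ≈ 59.375 × 0.3974 ≈ 23.596 μg/mL.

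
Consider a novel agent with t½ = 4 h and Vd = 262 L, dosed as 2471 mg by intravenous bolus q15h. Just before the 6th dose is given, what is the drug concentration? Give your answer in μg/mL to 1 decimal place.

f = (1/2)^(τ/t½) = (1/2)^(15/4) ≈ 0.0743.
C₀ = D/Vd = 2471/262 ≈ 9.431 μg/mL.
Before the 6th dose, 5 doses have been given. Superposition: Cmin = C₀·(f + f² + … + f^5).
≈ 9.431 × (0.0743 + 0.0055 + 0.0004 + 0.0000 + 0.0000) ≈ 9.431 × 0.0802 ≈ 0.756 μg/mL.

0.8 μg/mL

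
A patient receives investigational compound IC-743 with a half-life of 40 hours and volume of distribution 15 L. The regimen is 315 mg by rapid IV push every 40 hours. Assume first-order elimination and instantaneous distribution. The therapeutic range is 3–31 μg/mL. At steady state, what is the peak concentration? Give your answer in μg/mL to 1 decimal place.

42.0 μg/mL

The dosing interval is 1 half-life, so f = 2^(−1) = 0.5.
At steady state, R = 1/(1 − 0.5) = 2/1.
Single-dose peak C₀ = D/Vd = 315/15 = 21 μg/mL.
Steady-state peak Cmax,ss = C₀·R = 21 × 2/1 ≈ 42.000 μg/mL.
Peak 42.0 μg/mL vs MTC 31 μg/mL: exceeds toxic threshold.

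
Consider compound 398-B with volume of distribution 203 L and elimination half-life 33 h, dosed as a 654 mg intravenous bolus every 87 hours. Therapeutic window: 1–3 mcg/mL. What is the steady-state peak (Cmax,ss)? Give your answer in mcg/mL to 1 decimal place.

k = ln2/t½ = ln2/33 ≈ 0.021004 h⁻¹; fraction remaining f = e^(−kτ) = e^(−0.021004×87) ≈ 0.1608.
Accumulation ratio R = 1/(1 − f) ≈ 1/0.8392 ≈ 1.1916.
Each bolus raises the concentration by D/Vd = 654/203 ≈ 3.222 mcg/mL.
Steady-state peak Cmax,ss = C₀·R ≈ 3.222 × 1.1916 ≈ 3.839 mcg/mL.
Peak 3.8 mcg/mL vs MTC 3 mcg/mL: exceeds toxic threshold.

3.8 mcg/mL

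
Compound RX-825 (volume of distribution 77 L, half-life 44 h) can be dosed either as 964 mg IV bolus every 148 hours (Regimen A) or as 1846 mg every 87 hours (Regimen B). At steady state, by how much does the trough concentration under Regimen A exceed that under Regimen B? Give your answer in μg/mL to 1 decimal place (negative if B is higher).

-6.8 μg/mL

Regimen A: f = (1/2)^(148/44) ≈ 0.0972; Cmin,ss = (964/77)·f/(1−f) ≈ 1.348 μg/mL.
Regimen B: f = (1/2)^(87/44) ≈ 0.2540; Cmin,ss = (1846/77)·f/(1−f) ≈ 8.163 μg/mL.
Difference ≈ 1.348 − 8.163 ≈ -6.815 μg/mL.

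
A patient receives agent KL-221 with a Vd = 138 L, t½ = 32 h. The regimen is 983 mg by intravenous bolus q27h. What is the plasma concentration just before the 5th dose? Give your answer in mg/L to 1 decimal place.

f = (1/2)^(τ/t½) = (1/2)^(27/32) ≈ 0.5572.
C₀ = D/Vd = 983/138 ≈ 7.123 mg/L.
Before the 5th dose, 4 doses have been given. Superposition: Cmin = C₀·(f + f² + … + f^4).
≈ 7.123 × (0.5572 + 0.3105 + 0.1730 + 0.0964) ≈ 7.123 × 1.1371 ≈ 8.100 mg/L.

8.1 mg/L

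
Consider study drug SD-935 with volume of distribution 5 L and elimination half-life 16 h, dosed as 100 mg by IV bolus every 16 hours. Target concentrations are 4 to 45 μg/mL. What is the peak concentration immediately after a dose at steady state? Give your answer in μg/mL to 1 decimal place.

τ = 16 h = 1 half-life, so f = (1/2)^1 = 0.5.
Accumulation ratio R = 1/(1 − f) = 1/0.5 = 2/1.
Single-dose peak C₀ = D/Vd = 100/5 = 20 μg/mL.
Steady-state peak Cmax,ss = C₀·R = 20 × 2/1 ≈ 40.000 μg/mL.
Peak 40.0 μg/mL vs MTC 45 μg/mL: below toxic threshold.

40.0 μg/mL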